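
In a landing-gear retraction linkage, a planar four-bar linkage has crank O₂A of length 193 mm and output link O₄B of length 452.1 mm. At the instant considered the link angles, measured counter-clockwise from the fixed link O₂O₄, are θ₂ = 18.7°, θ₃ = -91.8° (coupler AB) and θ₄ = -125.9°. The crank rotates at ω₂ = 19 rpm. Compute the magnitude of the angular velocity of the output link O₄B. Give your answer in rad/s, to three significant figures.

ω₂ = 1.99 rad/s (from 19 rpm).
Differentiating the loop-closure r₂e^{iθ₂}+r₃e^{iθ₃}=r₁+r₄e^{iθ₄} gives r₂ω₂e^{iθ₂}+r₃ω₃e^{iθ₃}=r₄ω₄e^{iθ₄}.
Eliminating the other unknown: ω₄ = r₂ω₂ sin(θ₂−θ₃) / [r₄ sin(θ₄−θ₃)].
Numerator sine = +0.93667; denominator sine = -0.56064.
Result = 0.193·1.99·(+0.93667) / (0.4521·(-0.56064)) = -1.4191 rad/s; magnitude 1.4191 rad/s.

1.42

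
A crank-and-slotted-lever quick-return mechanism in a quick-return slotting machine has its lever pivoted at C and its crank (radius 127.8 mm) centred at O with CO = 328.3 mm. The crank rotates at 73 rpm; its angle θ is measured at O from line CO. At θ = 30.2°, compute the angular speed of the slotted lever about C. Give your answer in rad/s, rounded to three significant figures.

ω = 7.645 rad/s (from 73 rpm).
Crank pin A relative to C: A = (d + r cosθ, r sinθ); lever angle φ = atan2(r sinθ, d + r cosθ).
Differentiating tanφ: φ̇ = rω(d cosθ + r)/(d² + r² + 2dr cosθ).
d² + r² + 2dr cosθ = |CA|² = 0.196638 m²;  d cosθ + r = +0.41154 m.
|ω_lever| = |0.1278·7.645·+0.41154| / 0.196638 = 2.0447 rad/s.

2.04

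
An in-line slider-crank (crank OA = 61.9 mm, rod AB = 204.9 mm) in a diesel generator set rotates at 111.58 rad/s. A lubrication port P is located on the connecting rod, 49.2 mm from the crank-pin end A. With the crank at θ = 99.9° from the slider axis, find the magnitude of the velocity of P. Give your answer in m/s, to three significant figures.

6.78

ω = 111.6 rad/s.  Crank-pin speed |V_A| = rω = 6.9068 m/s, perpendicular to OA.
Rod angle: sinφ = −(r/L) sinθ ⇒ φ = -17.314°; ω_rod = −rω cosθ/√(L²−r²sin²θ) = +6.0705 rad/s.
V_P = V_A + ω_rod × AP, with AP = 0.0492 m along the rod.
Components: V_Px = −rω sinθ − a·ω_rod·sinφ = -6.7151 m/s;  V_Py = rω cosθ + a·ω_rod·cosφ = -0.90235 m/s.
|V_P| = √(V_Px² + V_Py²) = 6.7754 m/s.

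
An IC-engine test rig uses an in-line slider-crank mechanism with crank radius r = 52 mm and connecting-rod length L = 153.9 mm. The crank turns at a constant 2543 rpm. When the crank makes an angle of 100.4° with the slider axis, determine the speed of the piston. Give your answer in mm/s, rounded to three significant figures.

12700

ω = 2π·2543/60 = 266.3 rad/s
For an in-line slider-crank, x = r cosθ + √(L² − r² sin²θ), so v = −rω sinθ·[1 + r cosθ/√(L² − r² sin²θ)].
With r = 0.052 m, L = 0.1539 m, θ = 100.4°: √(L² − r² sin²θ) = 0.14515 m.
v = −0.052·266.3·0.98357·[1 + 0.052·-0.18052/0.14515] = -12.739 m/s.
|v| = 12.739 m/s = 12739 mm/s.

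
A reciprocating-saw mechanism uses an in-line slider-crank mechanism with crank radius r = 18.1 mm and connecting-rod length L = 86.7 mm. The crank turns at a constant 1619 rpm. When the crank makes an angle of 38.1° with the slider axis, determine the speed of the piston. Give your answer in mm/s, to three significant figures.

2210

ω = 2π·1619/60 = 169.5 rad/s
For an in-line slider-crank, x = r cosθ + √(L² − r² sin²θ), so v = −rω sinθ·[1 + r cosθ/√(L² − r² sin²θ)].
With r = 0.0181 m, L = 0.0867 m, θ = 38.1°: √(L² − r² sin²θ) = 0.085978 m.
v = −0.0181·169.5·0.61704·[1 + 0.0181·0.78694/0.085978] = -2.2072 m/s.
|v| = 2.2072 m/s = 2207.2 mm/s.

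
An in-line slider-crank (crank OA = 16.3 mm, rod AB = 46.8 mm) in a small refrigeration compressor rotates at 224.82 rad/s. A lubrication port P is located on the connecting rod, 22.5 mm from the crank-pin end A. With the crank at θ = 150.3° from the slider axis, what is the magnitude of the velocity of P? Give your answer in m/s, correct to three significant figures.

2.26

ω = 224.8 rad/s.  Crank-pin speed |V_A| = rω = 3.6646 m/s, perpendicular to OA.
Rod angle: sinφ = −(r/L) sinθ ⇒ φ = -9.937°; ω_rod = −rω cosθ/√(L²−r²sin²θ) = +69.052 rad/s.
V_P = V_A + ω_rod × AP, with AP = 0.0225 m along the rod.
Components: V_Px = −rω sinθ − a·ω_rod·sinφ = -1.5475 m/s;  V_Py = rω cosθ + a·ω_rod·cosφ = -1.6528 m/s.
|V_P| = √(V_Px² + V_Py²) = 2.2642 m/s.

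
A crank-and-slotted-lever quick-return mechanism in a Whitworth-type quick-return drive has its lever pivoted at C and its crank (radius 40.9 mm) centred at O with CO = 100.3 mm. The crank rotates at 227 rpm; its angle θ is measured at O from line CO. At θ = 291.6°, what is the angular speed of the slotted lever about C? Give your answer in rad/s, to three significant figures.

5.13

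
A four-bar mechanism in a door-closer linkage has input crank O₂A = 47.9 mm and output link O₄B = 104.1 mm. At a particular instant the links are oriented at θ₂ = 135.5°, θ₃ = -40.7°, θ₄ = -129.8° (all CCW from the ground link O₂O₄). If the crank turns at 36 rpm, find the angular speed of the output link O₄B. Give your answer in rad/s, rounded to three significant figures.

ω₂ = 3.77 rad/s (from 36 rpm).
Differentiating the loop-closure r₂e^{iθ₂}+r₃e^{iθ₃}=r₁+r₄e^{iθ₄} gives r₂ω₂e^{iθ₂}+r₃ω₃e^{iθ₃}=r₄ω₄e^{iθ₄}.
Eliminating the other unknown: ω₄ = r₂ω₂ sin(θ₂−θ₃) / [r₄ sin(θ₄−θ₃)].
Numerator sine = +0.06627; denominator sine = -0.99988.
Result = 0.0479·3.77·(+0.06627) / (0.1041·(-0.99988)) = -0.11498 rad/s; magnitude 0.11498 rad/s.

0.115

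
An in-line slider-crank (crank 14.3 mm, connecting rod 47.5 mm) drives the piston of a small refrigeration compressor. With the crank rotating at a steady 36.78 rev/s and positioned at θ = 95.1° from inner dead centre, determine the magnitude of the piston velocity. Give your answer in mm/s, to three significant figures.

ω = 2π·36.8 = 231.1 rad/s
For an in-line slider-crank, x = r cosθ + √(L² − r² sin²θ), so v = −rω sinθ·[1 + r cosθ/√(L² − r² sin²θ)].
With r = 0.0143 m, L = 0.0475 m, θ = 95.1°: √(L² − r² sin²θ) = 0.045314 m.
v = −0.0143·231.1·0.99604·[1 + 0.0143·-0.08889/0.045314] = -3.1992 m/s.
|v| = 3.1992 m/s = 3199.2 mm/s.

3200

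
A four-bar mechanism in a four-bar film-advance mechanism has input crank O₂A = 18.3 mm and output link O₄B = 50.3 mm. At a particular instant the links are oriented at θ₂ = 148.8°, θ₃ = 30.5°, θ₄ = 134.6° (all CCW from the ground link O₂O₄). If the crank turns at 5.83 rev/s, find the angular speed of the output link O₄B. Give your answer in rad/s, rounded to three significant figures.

ω₂ = 36.63 rad/s (from 5.83 rev/s).
Differentiating the loop-closure r₂e^{iθ₂}+r₃e^{iθ₃}=r₁+r₄e^{iθ₄} gives r₂ω₂e^{iθ₂}+r₃ω₃e^{iθ₃}=r₄ω₄e^{iθ₄}.
Eliminating the other unknown: ω₄ = r₂ω₂ sin(θ₂−θ₃) / [r₄ sin(θ₄−θ₃)].
Numerator sine = +0.88048; denominator sine = +0.96987.
Result = 0.0183·36.63·(+0.88048) / (0.0503·(+0.96987)) = +12.099 rad/s; magnitude 12.099 rad/s.

12.1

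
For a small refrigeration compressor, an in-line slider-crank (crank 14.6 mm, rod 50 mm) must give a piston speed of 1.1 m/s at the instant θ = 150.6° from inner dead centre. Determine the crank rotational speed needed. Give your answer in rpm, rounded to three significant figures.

1970

For an in-line slider-crank, |v_piston| = rω|sinθ|·[1 + r cosθ/√(L² − r² sin²θ)].
With r = 0.0146 m, L = 0.05 m, θ = 150.6°: the bracketed kinematic factor |dx/dθ| = 0.0053249 m.
ω = v/|dx/dθ| = 1.1/0.0053249 = 206.58 rad/s.
N = 60ω/(2π) = 1972.7 rpm.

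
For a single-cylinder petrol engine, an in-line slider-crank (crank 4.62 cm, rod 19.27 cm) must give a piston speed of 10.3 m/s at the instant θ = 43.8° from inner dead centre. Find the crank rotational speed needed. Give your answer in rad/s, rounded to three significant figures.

274

For an in-line slider-crank, |v_piston| = rω|sinθ|·[1 + r cosθ/√(L² − r² sin²θ)].
With r = 0.0462 m, L = 0.1927 m, θ = 43.8°: the bracketed kinematic factor |dx/dθ| = 0.037588 m.
ω = v/|dx/dθ| = 10.3/0.037588 = 274.02 rad/s.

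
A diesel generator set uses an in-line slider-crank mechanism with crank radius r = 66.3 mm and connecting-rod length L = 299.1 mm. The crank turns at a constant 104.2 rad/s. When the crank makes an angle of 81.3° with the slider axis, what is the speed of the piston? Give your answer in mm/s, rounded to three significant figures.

7060

ω = 104.2 rad/s
For an in-line slider-crank, x = r cosθ + √(L² − r² sin²θ), so v = −rω sinθ·[1 + r cosθ/√(L² − r² sin²θ)].
With r = 0.0663 m, L = 0.2991 m, θ = 81.3°: √(L² − r² sin²θ) = 0.29183 m.
v = −0.0663·104.2·0.98849·[1 + 0.0663·0.15126/0.29183] = -7.0636 m/s.
|v| = 7.0636 m/s = 7063.6 mm/s.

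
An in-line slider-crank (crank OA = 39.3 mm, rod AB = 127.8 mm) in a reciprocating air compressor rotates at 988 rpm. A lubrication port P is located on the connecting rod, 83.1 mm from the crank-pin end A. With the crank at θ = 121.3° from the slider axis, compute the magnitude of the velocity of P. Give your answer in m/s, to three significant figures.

3.19

ω = 103.5 rad/s.  Crank-pin speed |V_A| = rω = 4.0661 m/s, perpendicular to OA.
Rod angle: sinφ = −(r/L) sinθ ⇒ φ = -15.234°; ω_rod = −rω cosθ/√(L²−r²sin²θ) = +17.131 rad/s.
V_P = V_A + ω_rod × AP, with AP = 0.0831 m along the rod.
Components: V_Px = −rω sinθ − a·ω_rod·sinφ = -3.1003 m/s;  V_Py = rω cosθ + a·ω_rod·cosφ = -0.73885 m/s.
|V_P| = √(V_Px² + V_Py²) = 3.1871 m/s.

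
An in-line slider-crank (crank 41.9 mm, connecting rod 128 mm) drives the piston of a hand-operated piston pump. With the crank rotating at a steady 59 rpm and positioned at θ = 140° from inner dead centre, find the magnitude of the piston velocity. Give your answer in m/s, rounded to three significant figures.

ω = 2π·59/60 = 6.178 rad/s
For an in-line slider-crank, x = r cosθ + √(L² − r² sin²θ), so v = −rω sinθ·[1 + r cosθ/√(L² − r² sin²θ)].
With r = 0.0419 m, L = 0.128 m, θ = 140°: √(L² − r² sin²θ) = 0.12513 m.
v = −0.0419·6.178·0.64279·[1 + 0.0419·-0.76604/0.12513] = -0.12372 m/s.
|v| = 0.12372 m/s.

0.124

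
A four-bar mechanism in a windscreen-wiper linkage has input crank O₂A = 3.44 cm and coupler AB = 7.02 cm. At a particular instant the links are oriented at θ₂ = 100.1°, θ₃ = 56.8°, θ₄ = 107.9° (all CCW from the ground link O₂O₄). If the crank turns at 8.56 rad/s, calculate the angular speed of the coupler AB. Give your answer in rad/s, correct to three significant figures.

ω₂ = 8.56 rad/s
Differentiating the loop-closure r₂e^{iθ₂}+r₃e^{iθ₃}=r₁+r₄e^{iθ₄} gives r₂ω₂e^{iθ₂}+r₃ω₃e^{iθ₃}=r₄ω₄e^{iθ₄}.
Eliminating the other unknown: ω₃ = r₂ω₂ sin(θ₄−θ₂) / [r₃ sin(θ₃−θ₄)].
Numerator sine = +0.13572; denominator sine = -0.77824.
Result = 0.0344·8.56·(+0.13572) / (0.0702·(-0.77824)) = -0.73149 rad/s; magnitude 0.73149 rad/s.

0.731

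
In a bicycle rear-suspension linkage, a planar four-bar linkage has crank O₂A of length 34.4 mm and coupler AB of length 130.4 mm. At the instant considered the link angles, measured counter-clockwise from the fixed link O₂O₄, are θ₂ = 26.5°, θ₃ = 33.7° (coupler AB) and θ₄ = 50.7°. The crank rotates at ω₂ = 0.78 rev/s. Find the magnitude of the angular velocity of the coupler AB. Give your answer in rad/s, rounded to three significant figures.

ω₂ = 4.901 rad/s (from 0.78 rev/s).
Differentiating the loop-closure r₂e^{iθ₂}+r₃e^{iθ₃}=r₁+r₄e^{iθ₄} gives r₂ω₂e^{iθ₂}+r₃ω₃e^{iθ₃}=r₄ω₄e^{iθ₄}.
Eliminating the other unknown: ω₃ = r₂ω₂ sin(θ₄−θ₂) / [r₃ sin(θ₃−θ₄)].
Numerator sine = +0.40992; denominator sine = -0.29237.
Result = 0.0344·4.901·(+0.40992) / (0.1304·(-0.29237)) = -1.8127 rad/s; magnitude 1.8127 rad/s.

1.81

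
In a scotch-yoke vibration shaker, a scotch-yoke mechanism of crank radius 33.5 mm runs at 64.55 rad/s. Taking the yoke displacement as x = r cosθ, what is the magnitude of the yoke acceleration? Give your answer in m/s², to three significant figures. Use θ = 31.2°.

119

ω = 64.55 rad/s
x = r cosθ ⇒ ẍ = −rω² cosθ (ω constant).
|a| = rω²|cosθ| = 0.0335·(64.55)²·|cos 31.2°| = 119.4 m/s².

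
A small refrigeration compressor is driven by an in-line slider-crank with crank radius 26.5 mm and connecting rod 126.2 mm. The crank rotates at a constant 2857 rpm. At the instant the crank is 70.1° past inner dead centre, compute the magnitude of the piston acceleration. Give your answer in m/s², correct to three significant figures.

ω = 2π·2857/60 = 299.2 rad/s
x(θ) = r cosθ + √(L² − r² sin²θ); with ω constant, a = ω²·d²x/dθ².
d²x/dθ² = −r cosθ − r²(cos2θ)/√u − r⁴ sin²2θ/(4u^{3/2}),  u = L² − r² sin²θ = 0.0153056 m².
Substituting r = 0.0265 m, L = 0.1262 m, θ = 70.1°: d²x/dθ² = -0.0046857 m.
a = ω²·d²x/dθ² = (299.2)²·(-0.0046857) = -419.42 m/s²;  |a| = 419.42 m/s².

419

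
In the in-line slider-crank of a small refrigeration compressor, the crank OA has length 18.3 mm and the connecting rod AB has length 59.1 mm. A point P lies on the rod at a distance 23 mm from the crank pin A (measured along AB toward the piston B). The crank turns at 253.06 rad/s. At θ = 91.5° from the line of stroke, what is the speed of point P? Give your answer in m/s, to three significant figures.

4.61

ω = 253.1 rad/s.  Crank-pin speed |V_A| = rω = 4.631 m/s, perpendicular to OA.
Rod angle: sinφ = −(r/L) sinθ ⇒ φ = -18.031°; ω_rod = −rω cosθ/√(L²−r²sin²θ) = +2.1571 rad/s.
V_P = V_A + ω_rod × AP, with AP = 0.023 m along the rod.
Components: V_Px = −rω sinθ − a·ω_rod·sinφ = -4.6141 m/s;  V_Py = rω cosθ + a·ω_rod·cosφ = -0.074048 m/s.
|V_P| = √(V_Px² + V_Py²) = 4.6146 m/s.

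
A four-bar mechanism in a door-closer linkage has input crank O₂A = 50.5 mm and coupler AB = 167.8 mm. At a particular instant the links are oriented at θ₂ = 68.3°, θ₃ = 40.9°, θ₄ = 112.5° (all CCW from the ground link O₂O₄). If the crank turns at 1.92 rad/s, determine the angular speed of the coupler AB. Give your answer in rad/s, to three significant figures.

0.425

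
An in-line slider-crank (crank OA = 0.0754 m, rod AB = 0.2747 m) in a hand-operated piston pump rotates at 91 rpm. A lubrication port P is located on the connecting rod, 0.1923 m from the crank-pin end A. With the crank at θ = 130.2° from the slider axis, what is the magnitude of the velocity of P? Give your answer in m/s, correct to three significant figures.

ω = 9.529 rad/s.  Crank-pin speed |V_A| = rω = 0.71852 m/s, perpendicular to OA.
Rod angle: sinφ = −(r/L) sinθ ⇒ φ = -12.102°; ω_rod = −rω cosθ/√(L²−r²sin²θ) = +1.7267 rad/s.
V_P = V_A + ω_rod × AP, with AP = 0.1923 m along the rod.
Components: V_Px = −rω sinθ − a·ω_rod·sinφ = -0.47919 m/s;  V_Py = rω cosθ + a·ω_rod·cosφ = -0.13912 m/s.
|V_P| = √(V_Px² + V_Py²) = 0.49898 m/s.

0.499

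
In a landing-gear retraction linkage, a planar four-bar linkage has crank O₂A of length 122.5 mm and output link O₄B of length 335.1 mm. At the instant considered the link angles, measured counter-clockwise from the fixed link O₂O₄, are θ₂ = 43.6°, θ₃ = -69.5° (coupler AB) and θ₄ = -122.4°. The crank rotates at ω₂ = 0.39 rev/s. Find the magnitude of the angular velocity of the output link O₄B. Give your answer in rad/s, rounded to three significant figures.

1.03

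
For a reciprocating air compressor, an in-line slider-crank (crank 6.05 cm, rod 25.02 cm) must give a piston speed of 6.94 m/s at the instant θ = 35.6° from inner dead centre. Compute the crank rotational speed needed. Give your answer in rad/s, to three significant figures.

164

For an in-line slider-crank, |v_piston| = rω|sinθ|·[1 + r cosθ/√(L² − r² sin²θ)].
With r = 0.0605 m, L = 0.2502 m, θ = 35.6°: the bracketed kinematic factor |dx/dθ| = 0.042212 m.
ω = v/|dx/dθ| = 6.94/0.042212 = 164.41 rad/s.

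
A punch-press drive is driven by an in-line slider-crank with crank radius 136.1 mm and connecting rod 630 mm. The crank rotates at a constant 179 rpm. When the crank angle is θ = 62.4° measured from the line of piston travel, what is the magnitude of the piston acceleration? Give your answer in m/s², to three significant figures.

16.2

ω = 2π·179/60 = 18.74 rad/s
x(θ) = r cosθ + √(L² − r² sin²θ); with ω constant, a = ω²·d²x/dθ².
d²x/dθ² = −r cosθ − r²(cos2θ)/√u − r⁴ sin²2θ/(4u^{3/2}),  u = L² − r² sin²θ = 0.382353 m².
Substituting r = 0.1361 m, L = 0.63 m, θ = 62.4°: d²x/dθ² = -0.046203 m.
a = ω²·d²x/dθ² = (18.74)²·(-0.046203) = -16.234 m/s²;  |a| = 16.234 m/s².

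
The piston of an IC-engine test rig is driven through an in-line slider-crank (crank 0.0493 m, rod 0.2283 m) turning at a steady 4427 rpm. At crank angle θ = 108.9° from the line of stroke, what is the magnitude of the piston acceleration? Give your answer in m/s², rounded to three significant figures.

5270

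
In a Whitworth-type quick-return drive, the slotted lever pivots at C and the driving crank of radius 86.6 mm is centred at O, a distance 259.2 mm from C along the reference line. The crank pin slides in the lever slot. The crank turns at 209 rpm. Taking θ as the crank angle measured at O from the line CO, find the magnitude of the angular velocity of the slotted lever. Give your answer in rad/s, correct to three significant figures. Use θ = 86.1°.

ω = 21.89 rad/s (from 209 rpm).
Crank pin A relative to C: A = (d + r cosθ, r sinθ); lever angle φ = atan2(r sinθ, d + r cosθ).
Differentiating tanφ: φ̇ = rω(d cosθ + r)/(d² + r² + 2dr cosθ).
d² + r² + 2dr cosθ = |CA|² = 0.0777376 m²;  d cosθ + r = +0.10423 m.
|ω_lever| = |0.0866·21.89·+0.10423| / 0.0777376 = 2.5413 rad/s.

2.54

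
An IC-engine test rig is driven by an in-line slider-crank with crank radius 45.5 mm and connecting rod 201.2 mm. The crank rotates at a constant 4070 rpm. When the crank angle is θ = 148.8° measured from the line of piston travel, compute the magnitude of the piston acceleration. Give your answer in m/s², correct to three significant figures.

ω = 2π·4070/60 = 426.2 rad/s
x(θ) = r cosθ + √(L² − r² sin²θ); with ω constant, a = ω²·d²x/dθ².
d²x/dθ² = −r cosθ − r²(cos2θ)/√u − r⁴ sin²2θ/(4u^{3/2}),  u = L² − r² sin²θ = 0.0399259 m².
Substituting r = 0.0455 m, L = 0.2012 m, θ = 148.8°: d²x/dθ² = +0.034013 m.
a = ω²·d²x/dθ² = (426.2)²·(+0.034013) = +6178.7 m/s²;  |a| = 6178.7 m/s².

6180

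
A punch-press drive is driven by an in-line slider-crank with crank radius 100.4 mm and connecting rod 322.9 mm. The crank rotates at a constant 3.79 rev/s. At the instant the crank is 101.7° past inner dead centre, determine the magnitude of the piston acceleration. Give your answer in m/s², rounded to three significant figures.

28.5

ω = 2π·3.79 = 23.81 rad/s
x(θ) = r cosθ + √(L² − r² sin²θ); with ω constant, a = ω²·d²x/dθ².
d²x/dθ² = −r cosθ − r²(cos2θ)/√u − r⁴ sin²2θ/(4u^{3/2}),  u = L² − r² sin²θ = 0.0945988 m².
Substituting r = 0.1004 m, L = 0.3229 m, θ = 101.7°: d²x/dθ² = +0.0503 m.
a = ω²·d²x/dθ² = (23.81)²·(+0.0503) = +28.524 m/s²;  |a| = 28.524 m/s².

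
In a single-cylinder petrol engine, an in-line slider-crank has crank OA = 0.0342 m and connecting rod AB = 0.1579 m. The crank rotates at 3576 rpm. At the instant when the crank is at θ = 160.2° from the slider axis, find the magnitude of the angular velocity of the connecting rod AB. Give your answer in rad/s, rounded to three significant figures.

76.5

ω = 374.5 rad/s (converted from 3576 rpm).
The rod makes angle φ with the slider axis where L sinφ = r sinθ; differentiating, L cosφ·φ̇ = r ω cosθ.
L cosφ = √(L² − r² sin²θ) = 0.15747 m.
|ω_rod| = r ω |cosθ| / √(L² − r² sin²θ) = 0.0342·374.5·0.94088/0.15747 = 76.52 rad/s.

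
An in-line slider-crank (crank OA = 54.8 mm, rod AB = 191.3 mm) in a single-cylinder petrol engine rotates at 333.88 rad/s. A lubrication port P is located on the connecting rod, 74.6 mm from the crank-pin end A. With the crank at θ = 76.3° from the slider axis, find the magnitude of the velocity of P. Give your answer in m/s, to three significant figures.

18.5

ω = 333.9 rad/s.  Crank-pin speed |V_A| = rω = 18.297 m/s, perpendicular to OA.
Rod angle: sinφ = −(r/L) sinθ ⇒ φ = -16.159°; ω_rod = −rω cosθ/√(L²−r²sin²θ) = -23.584 rad/s.
V_P = V_A + ω_rod × AP, with AP = 0.0746 m along the rod.
Components: V_Px = −rω sinθ − a·ω_rod·sinφ = -18.266 m/s;  V_Py = rω cosθ + a·ω_rod·cosφ = +2.6435 m/s.
|V_P| = √(V_Px² + V_Py²) = 18.456 m/s.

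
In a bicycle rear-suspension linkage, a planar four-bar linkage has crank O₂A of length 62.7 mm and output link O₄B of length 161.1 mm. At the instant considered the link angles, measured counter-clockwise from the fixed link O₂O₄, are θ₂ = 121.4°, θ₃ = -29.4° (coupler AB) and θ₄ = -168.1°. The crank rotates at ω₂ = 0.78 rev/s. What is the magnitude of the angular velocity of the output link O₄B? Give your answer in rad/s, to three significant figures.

ω₂ = 4.901 rad/s (from 0.78 rev/s).
Differentiating the loop-closure r₂e^{iθ₂}+r₃e^{iθ₃}=r₁+r₄e^{iθ₄} gives r₂ω₂e^{iθ₂}+r₃ω₃e^{iθ₃}=r₄ω₄e^{iθ₄}.
Eliminating the other unknown: ω₄ = r₂ω₂ sin(θ₂−θ₃) / [r₄ sin(θ₄−θ₃)].
Numerator sine = +0.48786; denominator sine = -0.66000.
Result = 0.0627·4.901·(+0.48786) / (0.1611·(-0.66000)) = -1.4099 rad/s; magnitude 1.4099 rad/s.

1.41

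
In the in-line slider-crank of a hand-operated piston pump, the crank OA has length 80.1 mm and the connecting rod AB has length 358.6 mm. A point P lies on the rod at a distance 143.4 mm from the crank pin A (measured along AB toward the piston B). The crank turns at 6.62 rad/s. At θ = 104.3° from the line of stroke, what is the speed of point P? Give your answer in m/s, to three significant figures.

0.508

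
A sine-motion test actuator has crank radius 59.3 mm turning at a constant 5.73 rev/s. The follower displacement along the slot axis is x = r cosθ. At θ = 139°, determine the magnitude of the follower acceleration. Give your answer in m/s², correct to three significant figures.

58.0

ω = 36 rad/s (from 5.73 rev/s).
x = r cosθ ⇒ ẍ = −rω² cosθ (ω constant).
|a| = rω²|cosθ| = 0.0593·(36)²·|cos 139°| = 58.01 m/s².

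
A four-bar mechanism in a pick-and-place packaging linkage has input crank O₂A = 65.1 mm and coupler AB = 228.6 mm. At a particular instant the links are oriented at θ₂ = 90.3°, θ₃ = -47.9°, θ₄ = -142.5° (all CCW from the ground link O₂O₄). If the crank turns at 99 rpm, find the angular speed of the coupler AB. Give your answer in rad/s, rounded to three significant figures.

ω₂ = 10.37 rad/s (from 99 rpm).
Differentiating the loop-closure r₂e^{iθ₂}+r₃e^{iθ₃}=r₁+r₄e^{iθ₄} gives r₂ω₂e^{iθ₂}+r₃ω₃e^{iθ₃}=r₄ω₄e^{iθ₄}.
Eliminating the other unknown: ω₃ = r₂ω₂ sin(θ₄−θ₂) / [r₃ sin(θ₃−θ₄)].
Numerator sine = +0.79653; denominator sine = +0.99678.
Result = 0.0651·10.37·(+0.79653) / (0.2286·(+0.99678)) = +2.3592 rad/s; magnitude 2.3592 rad/s.

2.36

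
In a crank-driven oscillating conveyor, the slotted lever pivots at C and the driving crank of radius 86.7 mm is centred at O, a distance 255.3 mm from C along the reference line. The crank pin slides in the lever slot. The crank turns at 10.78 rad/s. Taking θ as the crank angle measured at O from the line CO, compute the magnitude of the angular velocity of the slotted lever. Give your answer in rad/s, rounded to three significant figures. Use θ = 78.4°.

ω = 10.78 rad/s
Crank pin A relative to C: A = (d + r cosθ, r sinθ); lever angle φ = atan2(r sinθ, d + r cosθ).
Differentiating tanφ: φ̇ = rω(d cosθ + r)/(d² + r² + 2dr cosθ).
d² + r² + 2dr cosθ = |CA|² = 0.0815965 m²;  d cosθ + r = +0.13804 m.
|ω_lever| = |0.0867·10.78·+0.13804| / 0.0815965 = 1.5811 rad/s.

1.58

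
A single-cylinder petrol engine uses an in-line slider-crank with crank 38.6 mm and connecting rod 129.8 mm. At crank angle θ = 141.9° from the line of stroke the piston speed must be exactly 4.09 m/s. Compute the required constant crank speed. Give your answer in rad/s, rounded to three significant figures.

225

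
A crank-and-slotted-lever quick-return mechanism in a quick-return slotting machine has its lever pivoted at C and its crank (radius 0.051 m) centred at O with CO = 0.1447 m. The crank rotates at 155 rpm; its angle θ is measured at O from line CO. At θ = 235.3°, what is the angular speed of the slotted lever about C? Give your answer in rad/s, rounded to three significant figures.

ω = 16.23 rad/s (from 155 rpm).
Crank pin A relative to C: A = (d + r cosθ, r sinθ); lever angle φ = atan2(r sinθ, d + r cosθ).
Differentiating tanφ: φ̇ = rω(d cosθ + r)/(d² + r² + 2dr cosθ).
d² + r² + 2dr cosθ = |CA|² = 0.0151369 m²;  d cosθ + r = -0.031375 m.
|ω_lever| = |0.051·16.23·-0.031375| / 0.0151369 = 1.7158 rad/s.

1.72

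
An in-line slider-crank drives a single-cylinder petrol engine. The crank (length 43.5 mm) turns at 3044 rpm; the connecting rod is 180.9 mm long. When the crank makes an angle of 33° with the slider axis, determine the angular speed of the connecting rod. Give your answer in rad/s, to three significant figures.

64.8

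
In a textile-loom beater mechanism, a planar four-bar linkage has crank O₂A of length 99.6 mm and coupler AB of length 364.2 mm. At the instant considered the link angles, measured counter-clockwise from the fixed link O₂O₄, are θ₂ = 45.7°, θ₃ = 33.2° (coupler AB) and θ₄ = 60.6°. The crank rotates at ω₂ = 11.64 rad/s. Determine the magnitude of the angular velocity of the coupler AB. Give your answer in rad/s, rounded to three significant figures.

ω₂ = 11.64 rad/s
Differentiating the loop-closure r₂e^{iθ₂}+r₃e^{iθ₃}=r₁+r₄e^{iθ₄} gives r₂ω₂e^{iθ₂}+r₃ω₃e^{iθ₃}=r₄ω₄e^{iθ₄}.
Eliminating the other unknown: ω₃ = r₂ω₂ sin(θ₄−θ₂) / [r₃ sin(θ₃−θ₄)].
Numerator sine = +0.25713; denominator sine = -0.46020.
Result = 0.0996·11.64·(+0.25713) / (0.3642·(-0.46020)) = -1.7786 rad/s; magnitude 1.7786 rad/s.

1.78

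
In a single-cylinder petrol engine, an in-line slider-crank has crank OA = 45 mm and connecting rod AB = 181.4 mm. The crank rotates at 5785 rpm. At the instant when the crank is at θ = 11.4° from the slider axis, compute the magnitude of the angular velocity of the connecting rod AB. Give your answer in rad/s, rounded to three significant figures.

ω = 605.8 rad/s (converted from 5785 rpm).
The rod makes angle φ with the slider axis where L sinφ = r sinθ; differentiating, L cosφ·φ̇ = r ω cosθ.
L cosφ = √(L² − r² sin²θ) = 0.18118 m.
|ω_rod| = r ω |cosθ| / √(L² − r² sin²θ) = 0.045·605.8·0.98027/0.18118 = 147.49 rad/s.

147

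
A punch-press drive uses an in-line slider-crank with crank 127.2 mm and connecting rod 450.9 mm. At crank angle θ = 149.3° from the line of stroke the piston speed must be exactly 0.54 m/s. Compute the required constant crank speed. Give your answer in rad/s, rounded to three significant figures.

For an in-line slider-crank, |v_piston| = rω|sinθ|·[1 + r cosθ/√(L² − r² sin²θ)].
With r = 0.1272 m, L = 0.4509 m, θ = 149.3°: the bracketed kinematic factor |dx/dθ| = 0.049023 m.
ω = v/|dx/dθ| = 0.54/0.049023 = 11.015 rad/s.

11.0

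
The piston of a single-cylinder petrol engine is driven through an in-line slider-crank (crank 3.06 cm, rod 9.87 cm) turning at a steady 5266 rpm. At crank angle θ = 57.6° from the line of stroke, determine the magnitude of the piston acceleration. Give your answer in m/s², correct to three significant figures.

3780

ω = 2π·5266/60 = 551.5 rad/s
x(θ) = r cosθ + √(L² − r² sin²θ); with ω constant, a = ω²·d²x/dθ².
d²x/dθ² = −r cosθ − r²(cos2θ)/√u − r⁴ sin²2θ/(4u^{3/2}),  u = L² − r² sin²θ = 0.00907417 m².
Substituting r = 0.0306 m, L = 0.0987 m, θ = 57.6°: d²x/dθ² = -0.012419 m.
a = ω²·d²x/dθ² = (551.5)²·(-0.012419) = -3776.5 m/s²;  |a| = 3776.5 m/s².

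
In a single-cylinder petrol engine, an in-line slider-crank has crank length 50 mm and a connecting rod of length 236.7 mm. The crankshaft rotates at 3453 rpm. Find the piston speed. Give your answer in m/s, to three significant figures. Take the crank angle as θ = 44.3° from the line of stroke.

ω = 2π·3453/60 = 361.6 rad/s
For an in-line slider-crank, x = r cosθ + √(L² − r² sin²θ), so v = −rω sinθ·[1 + r cosθ/√(L² − r² sin²θ)].
With r = 0.05 m, L = 0.2367 m, θ = 44.3°: √(L² − r² sin²θ) = 0.23411 m.
v = −0.05·361.6·0.69842·[1 + 0.05·0.71569/0.23411] = -14.557 m/s.
|v| = 14.557 m/s.

14.6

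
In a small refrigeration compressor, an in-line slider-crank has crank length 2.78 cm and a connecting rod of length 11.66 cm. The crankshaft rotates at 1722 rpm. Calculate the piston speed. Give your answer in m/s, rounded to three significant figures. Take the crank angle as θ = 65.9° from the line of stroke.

ω = 2π·1722/60 = 180.3 rad/s
For an in-line slider-crank, x = r cosθ + √(L² − r² sin²θ), so v = −rω sinθ·[1 + r cosθ/√(L² − r² sin²θ)].
With r = 0.0278 m, L = 0.1166 m, θ = 65.9°: √(L² − r² sin²θ) = 0.11381 m.
v = −0.0278·180.3·0.91283·[1 + 0.0278·0.40833/0.11381] = -5.0326 m/s.
|v| = 5.0326 m/s.

5.03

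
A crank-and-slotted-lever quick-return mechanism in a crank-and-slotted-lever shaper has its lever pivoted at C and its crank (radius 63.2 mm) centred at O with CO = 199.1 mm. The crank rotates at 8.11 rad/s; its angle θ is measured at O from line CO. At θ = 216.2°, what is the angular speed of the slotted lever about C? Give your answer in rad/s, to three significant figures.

ω = 8.11 rad/s
Crank pin A relative to C: A = (d + r cosθ, r sinθ); lever angle φ = atan2(r sinθ, d + r cosθ).
Differentiating tanφ: φ̇ = rω(d cosθ + r)/(d² + r² + 2dr cosθ).
d² + r² + 2dr cosθ = |CA|² = 0.0233269 m²;  d cosθ + r = -0.097466 m.
|ω_lever| = |0.0632·8.11·-0.097466| / 0.0233269 = 2.1416 rad/s.

2.14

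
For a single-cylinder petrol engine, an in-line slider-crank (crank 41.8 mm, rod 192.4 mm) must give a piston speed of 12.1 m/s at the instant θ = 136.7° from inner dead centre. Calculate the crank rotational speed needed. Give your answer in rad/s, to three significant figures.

502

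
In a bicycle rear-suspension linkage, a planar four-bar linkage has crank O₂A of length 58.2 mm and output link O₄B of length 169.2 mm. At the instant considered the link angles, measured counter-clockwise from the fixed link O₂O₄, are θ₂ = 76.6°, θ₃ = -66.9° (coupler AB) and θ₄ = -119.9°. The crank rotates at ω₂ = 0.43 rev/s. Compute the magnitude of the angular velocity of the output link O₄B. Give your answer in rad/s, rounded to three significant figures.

ω₂ = 2.702 rad/s (from 0.43 rev/s).
Differentiating the loop-closure r₂e^{iθ₂}+r₃e^{iθ₃}=r₁+r₄e^{iθ₄} gives r₂ω₂e^{iθ₂}+r₃ω₃e^{iθ₃}=r₄ω₄e^{iθ₄}.
Eliminating the other unknown: ω₄ = r₂ω₂ sin(θ₂−θ₃) / [r₄ sin(θ₄−θ₃)].
Numerator sine = +0.59482; denominator sine = -0.79864.
Result = 0.0582·2.702·(+0.59482) / (0.1692·(-0.79864)) = -0.69217 rad/s; magnitude 0.69217 rad/s.

0.692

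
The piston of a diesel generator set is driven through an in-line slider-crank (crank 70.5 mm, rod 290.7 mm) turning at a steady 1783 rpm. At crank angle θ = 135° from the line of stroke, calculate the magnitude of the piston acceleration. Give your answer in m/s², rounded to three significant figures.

ω = 2π·1783/60 = 186.7 rad/s
x(θ) = r cosθ + √(L² − r² sin²θ); with ω constant, a = ω²·d²x/dθ².
d²x/dθ² = −r cosθ − r²(cos2θ)/√u − r⁴ sin²2θ/(4u^{3/2}),  u = L² − r² sin²θ = 0.0820214 m².
Substituting r = 0.0705 m, L = 0.2907 m, θ = 135°: d²x/dθ² = +0.049588 m.
a = ω²·d²x/dθ² = (186.7)²·(+0.049588) = +1728.8 m/s²;  |a| = 1728.8 m/s².

1730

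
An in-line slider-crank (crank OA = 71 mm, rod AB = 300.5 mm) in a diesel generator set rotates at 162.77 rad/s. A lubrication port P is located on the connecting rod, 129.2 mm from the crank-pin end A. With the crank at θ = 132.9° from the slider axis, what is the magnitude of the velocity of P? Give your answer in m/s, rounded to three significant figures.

9.06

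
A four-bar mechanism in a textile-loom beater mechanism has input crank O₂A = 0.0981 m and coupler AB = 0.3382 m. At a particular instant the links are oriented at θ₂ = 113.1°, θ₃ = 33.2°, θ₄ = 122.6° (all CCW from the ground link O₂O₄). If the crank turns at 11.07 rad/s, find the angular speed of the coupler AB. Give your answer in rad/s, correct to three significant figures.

ω₂ = 11.07 rad/s
Differentiating the loop-closure r₂e^{iθ₂}+r₃e^{iθ₃}=r₁+r₄e^{iθ₄} gives r₂ω₂e^{iθ₂}+r₃ω₃e^{iθ₃}=r₄ω₄e^{iθ₄}.
Eliminating the other unknown: ω₃ = r₂ω₂ sin(θ₄−θ₂) / [r₃ sin(θ₃−θ₄)].
Numerator sine = +0.16505; denominator sine = -0.99995.
Result = 0.0981·11.07·(+0.16505) / (0.3382·(-0.99995)) = -0.53 rad/s; magnitude 0.53 rad/s.

0.530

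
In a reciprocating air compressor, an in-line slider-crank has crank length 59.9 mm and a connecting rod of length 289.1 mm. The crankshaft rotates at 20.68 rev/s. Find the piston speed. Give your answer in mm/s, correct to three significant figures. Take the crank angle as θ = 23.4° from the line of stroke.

3680

ω = 2π·20.7 = 129.9 rad/s
For an in-line slider-crank, x = r cosθ + √(L² − r² sin²θ), so v = −rω sinθ·[1 + r cosθ/√(L² − r² sin²θ)].
With r = 0.0599 m, L = 0.2891 m, θ = 23.4°: √(L² − r² sin²θ) = 0.28812 m.
v = −0.0599·129.9·0.39715·[1 + 0.0599·0.91775/0.28812] = -3.6809 m/s.
|v| = 3.6809 m/s = 3680.9 mm/s.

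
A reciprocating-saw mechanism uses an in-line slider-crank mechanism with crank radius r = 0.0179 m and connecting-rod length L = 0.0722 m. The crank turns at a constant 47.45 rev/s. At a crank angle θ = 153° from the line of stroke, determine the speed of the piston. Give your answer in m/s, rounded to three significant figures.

1.88

ω = 2π·47.5 = 298.1 rad/s
For an in-line slider-crank, x = r cosθ + √(L² − r² sin²θ), so v = −rω sinθ·[1 + r cosθ/√(L² − r² sin²θ)].
With r = 0.0179 m, L = 0.0722 m, θ = 153°: √(L² − r² sin²θ) = 0.071741 m.
v = −0.0179·298.1·0.45399·[1 + 0.0179·-0.89101/0.071741] = -1.8842 m/s.
|v| = 1.8842 m/s.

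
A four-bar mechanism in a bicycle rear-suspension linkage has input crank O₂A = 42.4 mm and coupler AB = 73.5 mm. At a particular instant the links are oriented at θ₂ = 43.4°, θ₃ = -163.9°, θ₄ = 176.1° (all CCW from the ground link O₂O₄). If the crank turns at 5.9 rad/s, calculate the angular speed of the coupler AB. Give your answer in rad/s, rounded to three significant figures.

ω₂ = 5.9 rad/s
Differentiating the loop-closure r₂e^{iθ₂}+r₃e^{iθ₃}=r₁+r₄e^{iθ₄} gives r₂ω₂e^{iθ₂}+r₃ω₃e^{iθ₃}=r₄ω₄e^{iθ₄}.
Eliminating the other unknown: ω₃ = r₂ω₂ sin(θ₄−θ₂) / [r₃ sin(θ₃−θ₄)].
Numerator sine = +0.73491; denominator sine = +0.34202.
Result = 0.0424·5.9·(+0.73491) / (0.0735·(+0.34202)) = +7.3133 rad/s; magnitude 7.3133 rad/s.

7.31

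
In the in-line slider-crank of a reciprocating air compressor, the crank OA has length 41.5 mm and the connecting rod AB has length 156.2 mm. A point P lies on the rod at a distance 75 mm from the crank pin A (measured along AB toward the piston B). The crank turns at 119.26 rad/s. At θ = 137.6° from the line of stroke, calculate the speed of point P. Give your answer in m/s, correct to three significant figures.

ω = 119.3 rad/s.  Crank-pin speed |V_A| = rω = 4.9493 m/s, perpendicular to OA.
Rod angle: sinφ = −(r/L) sinθ ⇒ φ = -10.320°; ω_rod = −rω cosθ/√(L²−r²sin²θ) = +23.783 rad/s.
V_P = V_A + ω_rod × AP, with AP = 0.075 m along the rod.
Components: V_Px = −rω sinθ − a·ω_rod·sinφ = -3.0178 m/s;  V_Py = rω cosθ + a·ω_rod·cosφ = -1.8999 m/s.
|V_P| = √(V_Px² + V_Py²) = 3.566 m/s.

3.57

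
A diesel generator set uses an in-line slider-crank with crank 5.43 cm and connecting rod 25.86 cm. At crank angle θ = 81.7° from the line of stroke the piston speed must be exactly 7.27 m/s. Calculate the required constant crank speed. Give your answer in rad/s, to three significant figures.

For an in-line slider-crank, |v_piston| = rω|sinθ|·[1 + r cosθ/√(L² − r² sin²θ)].
With r = 0.0543 m, L = 0.2586 m, θ = 81.7°: the bracketed kinematic factor |dx/dθ| = 0.055396 m.
ω = v/|dx/dθ| = 7.27/0.055396 = 131.24 rad/s.

131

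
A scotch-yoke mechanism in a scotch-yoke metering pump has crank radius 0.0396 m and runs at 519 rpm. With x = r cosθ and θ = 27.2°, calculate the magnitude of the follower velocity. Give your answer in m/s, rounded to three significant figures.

ω = 54.35 rad/s (from 519 rpm).
x = r cosθ ⇒ ẋ = −rω sinθ.
|v| = rω|sinθ| = 0.0396·54.35·|sin 27.2°| = 0.98379 m/s.

0.984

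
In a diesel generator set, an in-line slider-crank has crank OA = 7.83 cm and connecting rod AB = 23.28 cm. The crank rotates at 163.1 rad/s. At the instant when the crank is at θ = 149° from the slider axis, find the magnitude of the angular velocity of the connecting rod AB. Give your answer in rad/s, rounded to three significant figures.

47.7

ω = 163.1 rad/s
The rod makes angle φ with the slider axis where L sinφ = r sinθ; differentiating, L cosφ·φ̇ = r ω cosθ.
L cosφ = √(L² − r² sin²θ) = 0.22928 m.
|ω_rod| = r ω |cosθ| / √(L² − r² sin²θ) = 0.0783·163.1·0.85717/0.22928 = 47.744 rad/s.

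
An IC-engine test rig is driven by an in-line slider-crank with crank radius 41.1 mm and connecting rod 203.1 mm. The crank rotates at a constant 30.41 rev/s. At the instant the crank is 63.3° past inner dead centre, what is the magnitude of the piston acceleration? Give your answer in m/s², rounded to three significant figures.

492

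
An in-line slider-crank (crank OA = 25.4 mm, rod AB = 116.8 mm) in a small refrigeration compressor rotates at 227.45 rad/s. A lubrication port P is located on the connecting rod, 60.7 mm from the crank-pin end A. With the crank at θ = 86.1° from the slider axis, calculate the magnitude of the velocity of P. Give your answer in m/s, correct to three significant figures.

5.81

ω = 227.4 rad/s.  Crank-pin speed |V_A| = rω = 5.7772 m/s, perpendicular to OA.
Rod angle: sinφ = −(r/L) sinθ ⇒ φ = -12.531°; ω_rod = −rω cosθ/√(L²−r²sin²θ) = -3.4463 rad/s.
V_P = V_A + ω_rod × AP, with AP = 0.0607 m along the rod.
Components: V_Px = −rω sinθ − a·ω_rod·sinφ = -5.8092 m/s;  V_Py = rω cosθ + a·ω_rod·cosφ = +0.18873 m/s.
|V_P| = √(V_Px² + V_Py²) = 5.8123 m/s.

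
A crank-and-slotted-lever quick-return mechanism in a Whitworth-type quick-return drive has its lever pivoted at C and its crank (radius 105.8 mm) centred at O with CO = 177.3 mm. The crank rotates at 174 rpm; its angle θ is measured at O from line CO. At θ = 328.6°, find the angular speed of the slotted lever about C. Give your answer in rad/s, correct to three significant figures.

ω = 18.22 rad/s (from 174 rpm).
Crank pin A relative to C: A = (d + r cosθ, r sinθ); lever angle φ = atan2(r sinθ, d + r cosθ).
Differentiating tanφ: φ̇ = rω(d cosθ + r)/(d² + r² + 2dr cosθ).
d² + r² + 2dr cosθ = |CA|² = 0.0746513 m²;  d cosθ + r = +0.25713 m.
|ω_lever| = |0.1058·18.22·+0.25713| / 0.0746513 = 6.6403 rad/s.

6.64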